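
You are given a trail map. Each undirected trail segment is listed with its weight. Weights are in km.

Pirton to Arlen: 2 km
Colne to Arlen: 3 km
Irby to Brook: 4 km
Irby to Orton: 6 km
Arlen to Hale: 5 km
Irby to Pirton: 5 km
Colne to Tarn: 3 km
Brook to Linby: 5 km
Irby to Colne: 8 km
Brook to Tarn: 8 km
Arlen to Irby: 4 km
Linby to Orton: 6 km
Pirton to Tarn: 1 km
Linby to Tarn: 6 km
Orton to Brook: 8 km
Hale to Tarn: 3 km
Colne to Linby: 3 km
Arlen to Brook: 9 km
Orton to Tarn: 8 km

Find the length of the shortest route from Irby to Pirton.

5 km

Running Dijkstra from Irby:
Irby: 0
Arlen: 4  (via Irby)
Brook: 4  (via Irby)
Pirton: 5  (via Irby)
Shortest route: Irby–Pirton = 5 km.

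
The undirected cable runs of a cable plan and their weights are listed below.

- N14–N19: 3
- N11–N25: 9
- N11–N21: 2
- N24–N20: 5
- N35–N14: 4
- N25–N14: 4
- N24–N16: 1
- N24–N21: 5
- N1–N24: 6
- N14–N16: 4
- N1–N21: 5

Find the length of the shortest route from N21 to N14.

Candidate routes:
N21 - N11 - N25 - N14: 2+9+4 = 15
N21 - N24 - N16 - N14: 5+1+4 = 10
Cheapest is N21 - N24 - N16 - N14 at 10.

10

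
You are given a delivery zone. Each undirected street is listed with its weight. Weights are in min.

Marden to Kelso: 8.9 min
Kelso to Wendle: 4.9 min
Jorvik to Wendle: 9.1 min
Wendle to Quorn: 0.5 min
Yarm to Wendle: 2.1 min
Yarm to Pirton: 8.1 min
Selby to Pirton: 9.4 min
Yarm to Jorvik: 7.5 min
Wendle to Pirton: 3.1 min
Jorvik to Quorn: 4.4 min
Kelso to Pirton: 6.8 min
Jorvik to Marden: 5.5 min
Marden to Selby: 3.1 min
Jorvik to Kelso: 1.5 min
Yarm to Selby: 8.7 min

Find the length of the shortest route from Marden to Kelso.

7 min

Shortest distances from Marden:
Marden: 0
Selby: 3.1  (via Marden)
Jorvik: 5.5  (via Marden)
Kelso: 7  (via Jorvik)
Shortest route: Marden → Jorvik → Kelso = 7 min.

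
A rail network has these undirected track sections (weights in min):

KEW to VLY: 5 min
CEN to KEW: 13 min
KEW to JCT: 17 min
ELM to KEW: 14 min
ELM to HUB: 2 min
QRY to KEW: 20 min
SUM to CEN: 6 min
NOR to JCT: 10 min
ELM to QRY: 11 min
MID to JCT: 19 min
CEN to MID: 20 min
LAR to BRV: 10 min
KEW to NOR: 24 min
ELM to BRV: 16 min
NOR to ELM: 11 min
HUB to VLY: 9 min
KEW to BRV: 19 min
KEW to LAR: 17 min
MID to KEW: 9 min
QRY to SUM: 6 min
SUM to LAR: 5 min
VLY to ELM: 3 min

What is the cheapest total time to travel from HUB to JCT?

Enumerating some paths:
HUB - ELM - VLY - KEW - JCT: 2+3+5+17 = 27
HUB - ELM - KEW - JCT: 2+14+17 = 33
HUB - VLY - KEW - JCT: 9+5+17 = 31
HUB - ELM - NOR - JCT: 2+11+10 = 23
The minimum is 23 min via HUB - ELM - NOR - JCT.

23 min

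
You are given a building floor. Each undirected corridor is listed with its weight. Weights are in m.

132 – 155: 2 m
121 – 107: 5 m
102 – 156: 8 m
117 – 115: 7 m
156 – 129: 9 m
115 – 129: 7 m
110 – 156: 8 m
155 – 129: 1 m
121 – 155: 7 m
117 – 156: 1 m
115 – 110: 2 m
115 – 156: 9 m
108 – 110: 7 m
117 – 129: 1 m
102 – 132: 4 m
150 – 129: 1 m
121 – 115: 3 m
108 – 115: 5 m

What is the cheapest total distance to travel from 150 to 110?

10 m

Enumerating some paths:
150–129–115–110: 1+7+2 = 10
150–129–117–115–110: 1+1+7+2 = 11
150–129–117–156–110: 1+1+1+8 = 11
Cheapest is 150–129–115–110 at 10 m.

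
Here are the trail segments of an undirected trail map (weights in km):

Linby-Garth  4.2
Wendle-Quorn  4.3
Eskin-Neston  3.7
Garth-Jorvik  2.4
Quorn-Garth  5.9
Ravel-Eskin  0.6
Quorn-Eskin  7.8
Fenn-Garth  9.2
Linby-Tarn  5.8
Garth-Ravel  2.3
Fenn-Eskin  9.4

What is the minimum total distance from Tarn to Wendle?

20.2 km

Settle nodes by increasing distance from Tarn:
Tarn: 0
Linby: 5.8  (via Tarn)
Garth: 10  (via Linby)
Ravel: 12.3  (via Garth)
Jorvik: 12.4  (via Garth)
Eskin: 12.9  (via Ravel)
Quorn: 15.9  (via Garth)
Neston: 16.6  (via Eskin)
Fenn: 19.2  (via Garth)
Wendle: 20.2  (via Quorn)
Shortest route: Tarn → Linby → Garth → Quorn → Wendle = 20.2 km.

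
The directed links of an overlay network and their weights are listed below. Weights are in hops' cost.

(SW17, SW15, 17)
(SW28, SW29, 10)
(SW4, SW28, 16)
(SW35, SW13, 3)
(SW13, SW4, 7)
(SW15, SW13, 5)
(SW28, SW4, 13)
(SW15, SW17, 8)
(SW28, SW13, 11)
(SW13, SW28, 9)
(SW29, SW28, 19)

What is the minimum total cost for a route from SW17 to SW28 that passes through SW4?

Best SW17 to SW4: SW17–SW15–SW13–SW4 costing 29
Shortest SW4→SW28: SW4–SW28 = 16
Total via SW4: 29 + 16 = 45 hops' cost.

45 hops' cost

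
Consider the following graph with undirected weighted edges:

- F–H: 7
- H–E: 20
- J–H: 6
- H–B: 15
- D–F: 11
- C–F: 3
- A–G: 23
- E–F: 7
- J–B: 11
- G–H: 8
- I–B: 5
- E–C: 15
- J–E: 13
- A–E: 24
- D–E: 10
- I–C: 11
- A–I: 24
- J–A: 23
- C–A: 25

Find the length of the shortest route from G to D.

Shortest distances from G:
G: 0
H: 8  (via G)
J: 14  (via H)
F: 15  (via H)
C: 18  (via F)
E: 22  (via F)
A: 23  (via G)
B: 23  (via H)
D: 26  (via F)
Shortest route: G–H–F–D = 26.

26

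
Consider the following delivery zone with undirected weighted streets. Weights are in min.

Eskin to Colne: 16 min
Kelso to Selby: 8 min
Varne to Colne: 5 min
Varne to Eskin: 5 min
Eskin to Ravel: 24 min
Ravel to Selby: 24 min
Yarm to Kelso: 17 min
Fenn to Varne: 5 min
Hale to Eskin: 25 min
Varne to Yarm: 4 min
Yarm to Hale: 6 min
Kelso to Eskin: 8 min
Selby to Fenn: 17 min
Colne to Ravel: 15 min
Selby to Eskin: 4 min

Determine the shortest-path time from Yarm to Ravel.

24 min

Shortest distances from Yarm:
Yarm: 0
Varne: 4  (via Yarm)
Hale: 6  (via Yarm)
Fenn: 9  (via Varne)
Colne: 9  (via Varne)
Eskin: 9  (via Varne)
Selby: 13  (via Eskin)
Kelso: 17  (via Yarm)
Ravel: 24  (via Colne)
Shortest route: Yarm–Varne–Colne–Ravel = 24 min.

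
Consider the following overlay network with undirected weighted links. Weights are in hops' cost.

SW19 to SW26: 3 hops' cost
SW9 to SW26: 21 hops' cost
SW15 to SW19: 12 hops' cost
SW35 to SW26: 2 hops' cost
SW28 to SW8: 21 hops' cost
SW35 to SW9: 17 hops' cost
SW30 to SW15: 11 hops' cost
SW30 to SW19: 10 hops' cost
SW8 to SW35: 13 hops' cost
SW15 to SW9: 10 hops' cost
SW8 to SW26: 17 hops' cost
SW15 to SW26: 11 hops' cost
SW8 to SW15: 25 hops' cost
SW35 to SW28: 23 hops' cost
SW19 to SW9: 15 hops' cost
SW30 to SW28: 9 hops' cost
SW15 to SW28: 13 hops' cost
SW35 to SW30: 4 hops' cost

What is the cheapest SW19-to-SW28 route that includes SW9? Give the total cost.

38 hops' cost

Best SW19 to SW9: SW19–SW9 costing 15
Best SW9 to SW28: SW9–SW15–SW28 costing 23
Total via SW9: 15 + 23 = 38 hops' cost.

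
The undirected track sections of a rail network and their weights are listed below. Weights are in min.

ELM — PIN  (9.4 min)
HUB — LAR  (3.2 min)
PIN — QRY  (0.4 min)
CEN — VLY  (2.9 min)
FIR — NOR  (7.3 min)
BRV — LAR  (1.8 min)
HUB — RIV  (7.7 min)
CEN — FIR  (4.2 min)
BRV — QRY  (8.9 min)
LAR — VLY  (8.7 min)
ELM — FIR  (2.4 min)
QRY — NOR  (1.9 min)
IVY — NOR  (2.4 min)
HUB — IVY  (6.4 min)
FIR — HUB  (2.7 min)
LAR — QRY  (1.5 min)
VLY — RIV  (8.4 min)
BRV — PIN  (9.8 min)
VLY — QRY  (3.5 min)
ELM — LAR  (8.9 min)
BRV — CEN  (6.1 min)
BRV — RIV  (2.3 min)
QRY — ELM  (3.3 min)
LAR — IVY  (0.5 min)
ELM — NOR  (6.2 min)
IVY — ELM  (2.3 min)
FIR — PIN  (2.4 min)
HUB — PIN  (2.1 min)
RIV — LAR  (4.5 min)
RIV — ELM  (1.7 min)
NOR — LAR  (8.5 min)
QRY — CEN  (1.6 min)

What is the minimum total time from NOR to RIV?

6.4 min

Enumerating some paths:
NOR - QRY - ELM - RIV: 1.9+3.3+1.7 = 6.9
NOR - IVY - LAR - BRV - RIV: 2.4+0.5+1.8+2.3 = 7
NOR - IVY - ELM - RIV: 2.4+2.3+1.7 = 6.4
NOR - IVY - LAR - RIV: 2.4+0.5+4.5 = 7.4
The minimum is 6.4 min via NOR - IVY - ELM - RIV.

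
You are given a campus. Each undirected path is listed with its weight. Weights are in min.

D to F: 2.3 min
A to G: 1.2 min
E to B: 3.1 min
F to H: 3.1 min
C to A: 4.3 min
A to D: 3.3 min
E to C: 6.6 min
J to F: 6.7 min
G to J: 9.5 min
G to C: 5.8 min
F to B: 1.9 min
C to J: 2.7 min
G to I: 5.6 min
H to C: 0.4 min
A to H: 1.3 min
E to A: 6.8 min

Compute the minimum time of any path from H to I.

Shortest distances from H:
H: 0
C: 0.4  (via H)
A: 1.3  (via H)
G: 2.5  (via A)
F: 3.1  (via H)
J: 3.1  (via C)
D: 4.6  (via A)
B: 5  (via F)
E: 7  (via C)
I: 8.1  (via G)
Shortest route: H → A → G → I = 8.1 min.

8.1 min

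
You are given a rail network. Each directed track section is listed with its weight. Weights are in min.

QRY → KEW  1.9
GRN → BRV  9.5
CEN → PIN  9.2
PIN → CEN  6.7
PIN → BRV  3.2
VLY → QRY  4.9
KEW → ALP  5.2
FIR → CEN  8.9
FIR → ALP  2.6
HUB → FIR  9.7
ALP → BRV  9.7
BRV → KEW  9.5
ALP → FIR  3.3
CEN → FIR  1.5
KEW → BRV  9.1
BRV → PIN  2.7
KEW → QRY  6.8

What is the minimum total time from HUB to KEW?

Running Dijkstra from HUB:
HUB: 0
FIR: 9.7  (via HUB)
ALP: 12.3  (via FIR)
CEN: 18.6  (via FIR)
BRV: 22  (via ALP)
PIN: 24.7  (via BRV)
KEW: 31.5  (via BRV)
Shortest route: HUB → FIR → ALP → BRV → KEW = 31.5 min.

31.5 min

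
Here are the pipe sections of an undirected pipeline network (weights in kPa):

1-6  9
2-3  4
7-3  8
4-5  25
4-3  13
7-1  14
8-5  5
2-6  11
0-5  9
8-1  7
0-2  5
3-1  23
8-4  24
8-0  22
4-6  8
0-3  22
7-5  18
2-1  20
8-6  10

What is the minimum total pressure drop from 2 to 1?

Shortest distances from 2:
2: 0
3: 4  (via 2)
0: 5  (via 2)
6: 11  (via 2)
7: 12  (via 3)
5: 14  (via 0)
4: 17  (via 3)
8: 19  (via 5)
1: 20  (via 2)
Shortest route: 2 → 1 = 20 kPa.

20 kPa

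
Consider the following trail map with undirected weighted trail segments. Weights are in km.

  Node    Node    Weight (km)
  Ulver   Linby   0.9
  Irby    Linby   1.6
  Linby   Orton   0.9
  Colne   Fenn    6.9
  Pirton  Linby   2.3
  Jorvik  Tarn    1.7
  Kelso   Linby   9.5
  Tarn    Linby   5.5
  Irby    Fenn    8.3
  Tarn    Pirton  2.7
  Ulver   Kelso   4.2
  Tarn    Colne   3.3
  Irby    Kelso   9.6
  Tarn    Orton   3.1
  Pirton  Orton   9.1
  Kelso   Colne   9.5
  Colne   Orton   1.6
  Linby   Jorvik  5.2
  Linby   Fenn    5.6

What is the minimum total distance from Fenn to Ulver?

Compare a few routes:
Fenn - Linby - Ulver: 5.6+0.9 = 6.5
Fenn - Colne - Orton - Linby - Ulver: 6.9+1.6+0.9+0.9 = 10.3
The minimum is 6.5 km via Fenn - Linby - Ulver.

6.5 km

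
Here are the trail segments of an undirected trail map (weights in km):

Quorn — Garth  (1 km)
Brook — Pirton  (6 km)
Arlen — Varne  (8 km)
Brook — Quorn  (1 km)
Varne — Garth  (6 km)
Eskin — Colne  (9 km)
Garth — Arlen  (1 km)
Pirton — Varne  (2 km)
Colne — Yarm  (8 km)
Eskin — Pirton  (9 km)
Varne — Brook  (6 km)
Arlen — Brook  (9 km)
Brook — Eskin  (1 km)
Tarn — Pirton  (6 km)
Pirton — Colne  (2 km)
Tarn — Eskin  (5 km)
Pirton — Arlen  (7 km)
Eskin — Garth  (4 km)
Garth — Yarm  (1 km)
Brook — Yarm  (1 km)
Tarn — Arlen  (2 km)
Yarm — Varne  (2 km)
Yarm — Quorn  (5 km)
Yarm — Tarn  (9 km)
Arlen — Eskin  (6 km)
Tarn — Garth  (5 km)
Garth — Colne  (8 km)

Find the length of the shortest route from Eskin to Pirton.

Enumerating some paths:
Eskin → Brook → Yarm → Varne → Pirton: 1+1+2+2 = 6
Eskin → Brook → Pirton: 1+6 = 7
The minimum is 6 km via Eskin → Brook → Yarm → Varne → Pirton.

6 km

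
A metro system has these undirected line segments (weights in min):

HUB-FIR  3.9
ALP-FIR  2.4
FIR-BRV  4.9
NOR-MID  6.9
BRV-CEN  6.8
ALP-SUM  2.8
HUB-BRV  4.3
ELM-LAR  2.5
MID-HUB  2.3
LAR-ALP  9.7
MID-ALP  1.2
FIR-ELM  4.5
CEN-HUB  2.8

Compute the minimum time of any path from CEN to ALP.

6.3 min

Candidate routes:
CEN–HUB–MID–ALP: 2.8+2.3+1.2 = 6.3
CEN–BRV–FIR–ALP: 6.8+4.9+2.4 = 14.1
CEN–HUB–FIR–ALP: 2.8+3.9+2.4 = 9.1
Cheapest is CEN–HUB–MID–ALP at 6.3 min.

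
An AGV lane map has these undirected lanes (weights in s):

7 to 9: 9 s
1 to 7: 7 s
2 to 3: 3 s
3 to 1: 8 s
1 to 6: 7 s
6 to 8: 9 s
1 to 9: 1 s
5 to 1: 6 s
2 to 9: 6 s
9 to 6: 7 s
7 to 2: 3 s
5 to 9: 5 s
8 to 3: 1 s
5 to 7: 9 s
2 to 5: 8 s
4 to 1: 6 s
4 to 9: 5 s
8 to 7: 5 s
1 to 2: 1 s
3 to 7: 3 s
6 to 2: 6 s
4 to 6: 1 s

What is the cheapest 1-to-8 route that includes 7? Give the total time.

Shortest 1→7: 1–2–7 = 4
Shortest 7→8: 7–3–8 = 4
Total via 7: 4 + 4 = 8 s.

8 s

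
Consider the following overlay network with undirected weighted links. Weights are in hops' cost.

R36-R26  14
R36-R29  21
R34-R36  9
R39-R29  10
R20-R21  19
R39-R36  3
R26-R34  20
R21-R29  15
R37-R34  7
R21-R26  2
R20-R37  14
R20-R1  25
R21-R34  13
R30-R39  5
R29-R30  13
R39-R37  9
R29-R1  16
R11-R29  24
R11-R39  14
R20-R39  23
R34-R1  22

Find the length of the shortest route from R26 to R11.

31 hops' cost

Candidate routes:
R26 → R21 → R29 → R11: 2+15+24 = 41
R26 → R21 → R34 → R36 → R39 → R11: 2+13+9+3+14 = 41
R26 → R36 → R39 → R11: 14+3+14 = 31
R26 → R21 → R29 → R39 → R11: 2+15+10+14 = 41
The minimum is 31 hops' cost via R26 → R36 → R39 → R11.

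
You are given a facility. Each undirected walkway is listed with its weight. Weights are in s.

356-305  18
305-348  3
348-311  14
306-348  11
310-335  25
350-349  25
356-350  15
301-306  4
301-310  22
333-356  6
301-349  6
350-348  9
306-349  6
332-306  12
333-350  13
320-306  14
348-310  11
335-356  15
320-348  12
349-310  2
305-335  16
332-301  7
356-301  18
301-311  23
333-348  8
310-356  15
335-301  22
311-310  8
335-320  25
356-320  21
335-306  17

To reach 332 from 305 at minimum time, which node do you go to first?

348

Compare a few routes:
305–348–310–349–301–332: 3+11+2+6+7 = 29
305–348–306–301–332: 3+11+4+7 = 25
305–348–306–332: 3+11+12 = 26
Cheapest is 305–348–306–301–332 at 25 s.
So from 305 the first move is to 348.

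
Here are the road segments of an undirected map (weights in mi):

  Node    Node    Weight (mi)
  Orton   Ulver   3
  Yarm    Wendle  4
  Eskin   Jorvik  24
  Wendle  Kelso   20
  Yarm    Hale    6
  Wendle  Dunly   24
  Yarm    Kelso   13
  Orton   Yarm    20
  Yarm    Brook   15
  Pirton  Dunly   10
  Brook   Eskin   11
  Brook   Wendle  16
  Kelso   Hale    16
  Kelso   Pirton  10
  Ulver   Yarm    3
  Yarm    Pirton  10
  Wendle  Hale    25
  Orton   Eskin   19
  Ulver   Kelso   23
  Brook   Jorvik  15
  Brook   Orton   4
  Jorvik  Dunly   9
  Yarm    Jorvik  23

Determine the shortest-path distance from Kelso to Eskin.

Enumerating some paths:
Kelso → Yarm → Ulver → Orton → Eskin: 13+3+3+19 = 38
Kelso → Yarm → Ulver → Orton → Brook → Eskin: 13+3+3+4+11 = 34
The minimum is 34 mi via Kelso → Yarm → Ulver → Orton → Brook → Eskin.

34 mi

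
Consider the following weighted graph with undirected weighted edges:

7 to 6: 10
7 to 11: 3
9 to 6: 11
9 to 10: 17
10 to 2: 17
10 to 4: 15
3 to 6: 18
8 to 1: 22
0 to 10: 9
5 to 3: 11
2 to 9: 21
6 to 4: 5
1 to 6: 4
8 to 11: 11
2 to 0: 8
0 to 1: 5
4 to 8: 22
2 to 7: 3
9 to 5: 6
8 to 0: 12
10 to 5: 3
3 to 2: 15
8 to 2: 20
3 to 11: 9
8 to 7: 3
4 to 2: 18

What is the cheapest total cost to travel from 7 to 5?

Enumerating some paths:
7 - 11 - 3 - 5: 3+9+11 = 23
7 - 6 - 9 - 5: 10+11+6 = 27
Cheapest is 7 - 11 - 3 - 5 at 23.

23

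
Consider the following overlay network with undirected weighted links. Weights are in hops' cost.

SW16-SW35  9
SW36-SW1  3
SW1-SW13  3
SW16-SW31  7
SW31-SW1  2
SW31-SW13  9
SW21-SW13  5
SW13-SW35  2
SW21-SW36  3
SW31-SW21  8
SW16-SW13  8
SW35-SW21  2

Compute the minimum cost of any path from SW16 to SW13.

8 hops' cost

Compare a few routes:
SW16 - SW13: 8 = 8
SW16 - SW35 - SW13: 9+2 = 11
Cheapest is SW16 - SW13 at 8 hops' cost.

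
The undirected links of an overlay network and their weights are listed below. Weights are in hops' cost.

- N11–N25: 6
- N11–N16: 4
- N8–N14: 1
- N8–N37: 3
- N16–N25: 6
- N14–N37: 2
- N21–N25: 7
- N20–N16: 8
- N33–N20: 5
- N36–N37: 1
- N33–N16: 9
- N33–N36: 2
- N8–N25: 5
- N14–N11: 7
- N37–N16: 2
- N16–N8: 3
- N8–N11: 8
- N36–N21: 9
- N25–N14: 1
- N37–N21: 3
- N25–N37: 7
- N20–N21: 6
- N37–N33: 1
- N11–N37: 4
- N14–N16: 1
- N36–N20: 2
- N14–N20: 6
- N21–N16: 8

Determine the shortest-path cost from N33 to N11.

Settle nodes by increasing distance from N33:
N33: 0
N37: 1  (via N33)
N36: 2  (via N33)
N14: 3  (via N37)
N16: 3  (via N37)
N8: 4  (via N37)
N25: 4  (via N14)
N20: 4  (via N36)
N21: 4  (via N37)
N11: 5  (via N37)
Shortest route: N33 → N37 → N11 = 5 hops' cost.

5 hops' cost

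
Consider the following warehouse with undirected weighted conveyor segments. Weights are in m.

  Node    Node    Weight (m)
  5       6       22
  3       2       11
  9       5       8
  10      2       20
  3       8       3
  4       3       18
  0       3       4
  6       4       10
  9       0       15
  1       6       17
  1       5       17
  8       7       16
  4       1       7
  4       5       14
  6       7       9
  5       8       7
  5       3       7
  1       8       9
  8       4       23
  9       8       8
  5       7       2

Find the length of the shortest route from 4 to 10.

49 m

Shortest distances from 4:
4: 0
1: 7  (via 4)
6: 10  (via 4)
5: 14  (via 4)
7: 16  (via 5)
8: 16  (via 1)
3: 18  (via 4)
0: 22  (via 3)
9: 22  (via 5)
2: 29  (via 3)
10: 49  (via 2)
Shortest route: 4–3–2–10 = 49 m.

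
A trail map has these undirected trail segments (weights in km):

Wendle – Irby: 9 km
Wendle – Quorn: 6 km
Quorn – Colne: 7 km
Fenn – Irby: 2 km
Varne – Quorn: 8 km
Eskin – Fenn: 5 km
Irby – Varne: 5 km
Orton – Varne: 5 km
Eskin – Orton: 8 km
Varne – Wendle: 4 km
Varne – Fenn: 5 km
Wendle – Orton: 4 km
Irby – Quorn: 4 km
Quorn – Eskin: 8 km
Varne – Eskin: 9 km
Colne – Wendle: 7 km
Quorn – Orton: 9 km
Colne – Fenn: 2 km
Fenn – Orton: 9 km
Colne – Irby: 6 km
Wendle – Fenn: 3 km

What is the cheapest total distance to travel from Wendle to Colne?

Settle nodes by increasing distance from Wendle:
Wendle: 0
Fenn: 3  (via Wendle)
Orton: 4  (via Wendle)
Varne: 4  (via Wendle)
Irby: 5  (via Fenn)
Colne: 5  (via Fenn)
Shortest route: Wendle–Fenn–Colne = 5 km.

5 km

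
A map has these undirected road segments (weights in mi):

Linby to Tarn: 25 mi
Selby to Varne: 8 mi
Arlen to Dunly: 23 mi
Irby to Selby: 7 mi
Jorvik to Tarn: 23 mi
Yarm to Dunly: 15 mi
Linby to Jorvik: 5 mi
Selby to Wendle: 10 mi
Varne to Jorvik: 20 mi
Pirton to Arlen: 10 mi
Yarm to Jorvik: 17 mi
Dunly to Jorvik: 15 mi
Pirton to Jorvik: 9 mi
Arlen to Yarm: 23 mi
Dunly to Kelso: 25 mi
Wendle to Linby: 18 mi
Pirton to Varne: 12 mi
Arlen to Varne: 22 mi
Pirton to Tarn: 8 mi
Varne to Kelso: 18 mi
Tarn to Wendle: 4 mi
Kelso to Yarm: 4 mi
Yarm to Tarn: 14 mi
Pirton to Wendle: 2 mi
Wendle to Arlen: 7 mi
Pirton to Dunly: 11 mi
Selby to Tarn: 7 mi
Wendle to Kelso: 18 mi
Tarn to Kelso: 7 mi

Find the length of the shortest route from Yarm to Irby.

Running Dijkstra from Yarm:
Yarm: 0
Kelso: 4  (via Yarm)
Tarn: 11  (via Kelso)
Wendle: 15  (via Tarn)
Dunly: 15  (via Yarm)
Pirton: 17  (via Wendle)
Jorvik: 17  (via Yarm)
Selby: 18  (via Tarn)
Arlen: 22  (via Wendle)
Varne: 22  (via Kelso)
Linby: 22  (via Jorvik)
Irby: 25  (via Selby)
Shortest route: Yarm → Kelso → Tarn → Selby → Irby = 25 mi.

25 mi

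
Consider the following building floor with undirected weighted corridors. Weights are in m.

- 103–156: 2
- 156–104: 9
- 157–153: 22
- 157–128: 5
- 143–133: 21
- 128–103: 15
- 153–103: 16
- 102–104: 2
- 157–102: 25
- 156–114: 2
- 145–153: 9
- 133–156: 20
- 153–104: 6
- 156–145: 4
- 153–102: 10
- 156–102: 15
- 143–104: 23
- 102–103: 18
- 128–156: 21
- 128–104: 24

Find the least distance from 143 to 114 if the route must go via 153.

44 m

Best 143 to 153: 143–104–153 costing 29
Shortest 153→114: 153–145–156–114 = 15
Total via 153: 29 + 15 = 44 m.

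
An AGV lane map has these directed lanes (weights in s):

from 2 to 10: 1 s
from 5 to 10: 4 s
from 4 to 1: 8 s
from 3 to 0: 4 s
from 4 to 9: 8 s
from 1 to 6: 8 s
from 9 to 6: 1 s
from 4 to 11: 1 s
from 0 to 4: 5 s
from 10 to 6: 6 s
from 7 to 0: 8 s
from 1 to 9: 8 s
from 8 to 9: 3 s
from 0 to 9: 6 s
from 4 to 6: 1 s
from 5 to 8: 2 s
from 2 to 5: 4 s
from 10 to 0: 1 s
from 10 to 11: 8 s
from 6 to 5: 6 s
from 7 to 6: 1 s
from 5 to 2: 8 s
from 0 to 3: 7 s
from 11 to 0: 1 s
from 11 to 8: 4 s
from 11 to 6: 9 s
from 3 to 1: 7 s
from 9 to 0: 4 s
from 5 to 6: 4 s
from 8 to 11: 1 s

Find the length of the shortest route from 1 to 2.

22 s

Enumerating some paths:
1 → 9 → 6 → 5 → 2: 8+1+6+8 = 23
1 → 6 → 5 → 2: 8+6+8 = 22
1 → 9 → 0 → 4 → 6 → 5 → 2: 8+4+5+1+6+8 = 32
The minimum is 22 s via 1 → 6 → 5 → 2.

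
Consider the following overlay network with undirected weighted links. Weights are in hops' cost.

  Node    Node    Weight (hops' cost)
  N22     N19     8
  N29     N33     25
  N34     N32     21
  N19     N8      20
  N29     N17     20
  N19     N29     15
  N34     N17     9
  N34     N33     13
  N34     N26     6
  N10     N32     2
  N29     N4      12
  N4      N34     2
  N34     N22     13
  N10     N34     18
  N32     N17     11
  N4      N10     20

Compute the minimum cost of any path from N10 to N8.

Candidate routes:
N10–N32–N17–N34–N22–N19–N8: 2+11+9+13+8+20 = 63
N10–N4–N34–N22–N19–N8: 20+2+13+8+20 = 63
N10–N32–N34–N22–N19–N8: 2+21+13+8+20 = 64
N10–N34–N22–N19–N8: 18+13+8+20 = 59
The minimum is 59 hops' cost via N10–N34–N22–N19–N8.

59 hops' cost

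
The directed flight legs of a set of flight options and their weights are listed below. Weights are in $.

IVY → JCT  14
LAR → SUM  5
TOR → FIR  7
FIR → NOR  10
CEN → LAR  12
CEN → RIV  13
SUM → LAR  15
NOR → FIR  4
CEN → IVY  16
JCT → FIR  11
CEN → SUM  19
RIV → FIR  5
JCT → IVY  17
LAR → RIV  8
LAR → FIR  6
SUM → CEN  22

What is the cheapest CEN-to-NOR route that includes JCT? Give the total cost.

Shortest CEN→JCT: CEN–IVY–JCT = 30
Best JCT to NOR: JCT–FIR–NOR costing 21
Total via JCT: 30 + 21 = $51.

$51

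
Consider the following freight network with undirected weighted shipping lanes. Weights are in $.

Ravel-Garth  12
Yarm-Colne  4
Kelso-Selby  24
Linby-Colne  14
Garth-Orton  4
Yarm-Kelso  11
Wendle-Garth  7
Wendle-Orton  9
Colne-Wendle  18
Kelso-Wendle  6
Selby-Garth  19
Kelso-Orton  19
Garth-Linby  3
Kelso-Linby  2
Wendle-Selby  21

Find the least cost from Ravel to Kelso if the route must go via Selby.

Shortest Ravel→Selby: Ravel → Garth → Selby = 31
Best Selby to Kelso: Selby → Kelso costing 24
Total via Selby: 31 + 24 = $55.

$55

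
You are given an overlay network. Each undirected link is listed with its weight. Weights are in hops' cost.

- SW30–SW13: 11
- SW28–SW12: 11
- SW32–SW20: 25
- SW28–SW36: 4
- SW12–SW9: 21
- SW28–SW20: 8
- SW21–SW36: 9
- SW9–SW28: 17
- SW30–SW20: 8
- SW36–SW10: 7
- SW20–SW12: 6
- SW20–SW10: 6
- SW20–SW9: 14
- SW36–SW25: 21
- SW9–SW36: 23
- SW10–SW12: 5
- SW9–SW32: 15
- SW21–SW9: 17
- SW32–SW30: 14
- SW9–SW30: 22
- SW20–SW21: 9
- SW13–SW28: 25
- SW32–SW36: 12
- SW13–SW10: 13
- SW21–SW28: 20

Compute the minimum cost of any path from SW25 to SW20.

33 hops' cost

Running Dijkstra from SW25:
SW25: 0
SW36: 21  (via SW25)
SW28: 25  (via SW36)
SW10: 28  (via SW36)
SW21: 30  (via SW36)
SW12: 33  (via SW10)
SW32: 33  (via SW36)
SW20: 33  (via SW28)
Shortest route: SW25–SW36–SW28–SW20 = 33 hops' cost.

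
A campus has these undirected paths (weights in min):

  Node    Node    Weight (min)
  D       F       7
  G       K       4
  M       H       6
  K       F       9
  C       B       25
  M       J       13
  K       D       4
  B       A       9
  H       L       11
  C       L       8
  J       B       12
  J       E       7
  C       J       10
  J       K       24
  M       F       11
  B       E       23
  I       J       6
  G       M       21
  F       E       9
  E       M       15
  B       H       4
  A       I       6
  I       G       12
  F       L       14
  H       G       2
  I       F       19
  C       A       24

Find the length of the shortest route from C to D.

Settle nodes by increasing distance from C:
C: 0
L: 8  (via C)
J: 10  (via C)
I: 16  (via J)
E: 17  (via J)
H: 19  (via L)
G: 21  (via H)
A: 22  (via I)
B: 22  (via J)
F: 22  (via L)
M: 23  (via J)
K: 25  (via G)
D: 29  (via F)
Shortest route: C → L → F → D = 29 min.

29 min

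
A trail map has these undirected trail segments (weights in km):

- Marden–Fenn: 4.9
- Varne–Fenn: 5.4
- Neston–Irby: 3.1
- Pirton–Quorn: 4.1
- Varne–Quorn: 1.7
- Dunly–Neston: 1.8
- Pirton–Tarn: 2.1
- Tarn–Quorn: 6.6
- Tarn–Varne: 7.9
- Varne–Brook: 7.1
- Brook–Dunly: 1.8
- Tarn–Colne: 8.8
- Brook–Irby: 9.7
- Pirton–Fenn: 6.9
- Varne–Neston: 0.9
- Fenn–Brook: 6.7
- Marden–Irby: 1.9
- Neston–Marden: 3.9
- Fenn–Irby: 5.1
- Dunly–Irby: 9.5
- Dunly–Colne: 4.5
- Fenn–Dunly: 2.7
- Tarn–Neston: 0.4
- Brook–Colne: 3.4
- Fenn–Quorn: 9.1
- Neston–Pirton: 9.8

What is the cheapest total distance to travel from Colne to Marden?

10.2 km

Running Dijkstra from Colne:
Colne: 0
Brook: 3.4  (via Colne)
Dunly: 4.5  (via Colne)
Neston: 6.3  (via Dunly)
Tarn: 6.7  (via Neston)
Varne: 7.2  (via Neston)
Fenn: 7.2  (via Dunly)
Pirton: 8.8  (via Tarn)
Quorn: 8.9  (via Varne)
Irby: 9.4  (via Neston)
Marden: 10.2  (via Neston)
Shortest route: Colne → Dunly → Neston → Marden = 10.2 km.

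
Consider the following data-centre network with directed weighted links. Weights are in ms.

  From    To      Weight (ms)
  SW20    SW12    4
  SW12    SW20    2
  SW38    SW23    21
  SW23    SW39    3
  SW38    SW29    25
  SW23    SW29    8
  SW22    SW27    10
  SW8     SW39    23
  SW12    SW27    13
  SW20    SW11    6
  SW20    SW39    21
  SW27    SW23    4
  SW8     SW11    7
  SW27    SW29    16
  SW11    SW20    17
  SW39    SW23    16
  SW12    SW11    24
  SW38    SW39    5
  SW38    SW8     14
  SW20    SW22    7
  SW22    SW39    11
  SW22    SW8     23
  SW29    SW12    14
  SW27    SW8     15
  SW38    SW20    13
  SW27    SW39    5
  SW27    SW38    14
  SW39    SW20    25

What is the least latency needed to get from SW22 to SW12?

36 ms

Enumerating some paths:
SW22 - SW39 - SW20 - SW12: 11+25+4 = 40
SW22 - SW27 - SW23 - SW29 - SW12: 10+4+8+14 = 36
SW22 - SW27 - SW29 - SW12: 10+16+14 = 40
SW22 - SW27 - SW38 - SW20 - SW12: 10+14+13+4 = 41
The minimum is 36 ms via SW22 - SW27 - SW23 - SW29 - SW12.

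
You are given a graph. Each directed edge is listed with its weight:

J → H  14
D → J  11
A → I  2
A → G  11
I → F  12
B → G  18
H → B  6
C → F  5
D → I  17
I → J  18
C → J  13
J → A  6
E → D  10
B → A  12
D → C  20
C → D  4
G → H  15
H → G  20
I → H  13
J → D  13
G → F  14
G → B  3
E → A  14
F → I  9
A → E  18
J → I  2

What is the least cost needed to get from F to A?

Compare a few routes:
F–I–J–H–B–A: 9+18+14+6+12 = 59
F–I–H–G–B–A: 9+13+20+3+12 = 57
F–I–J–A: 9+18+6 = 33
F–I–H–B–A: 9+13+6+12 = 40
Cheapest is F–I–J–A at 33.

33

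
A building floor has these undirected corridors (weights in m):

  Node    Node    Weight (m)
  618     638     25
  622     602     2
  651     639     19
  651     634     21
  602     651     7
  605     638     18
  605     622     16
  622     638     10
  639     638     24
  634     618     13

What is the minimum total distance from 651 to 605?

25 m

Running Dijkstra from 651:
651: 0
602: 7  (via 651)
622: 9  (via 602)
638: 19  (via 622)
639: 19  (via 651)
634: 21  (via 651)
605: 25  (via 622)
Shortest route: 651–602–622–605 = 25 m.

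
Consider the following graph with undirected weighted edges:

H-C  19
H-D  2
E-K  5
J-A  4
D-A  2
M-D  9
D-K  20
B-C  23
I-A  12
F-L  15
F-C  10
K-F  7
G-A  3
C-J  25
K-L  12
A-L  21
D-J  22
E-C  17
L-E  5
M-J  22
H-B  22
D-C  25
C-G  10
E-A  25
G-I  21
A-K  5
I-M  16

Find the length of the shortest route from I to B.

Shortest distances from I:
I: 0
A: 12  (via I)
D: 14  (via A)
G: 15  (via A)
H: 16  (via D)
J: 16  (via A)
M: 16  (via I)
K: 17  (via A)
E: 22  (via K)
F: 24  (via K)
C: 25  (via G)
L: 27  (via E)
B: 38  (via H)
Shortest route: I–A–D–H–B = 38.

38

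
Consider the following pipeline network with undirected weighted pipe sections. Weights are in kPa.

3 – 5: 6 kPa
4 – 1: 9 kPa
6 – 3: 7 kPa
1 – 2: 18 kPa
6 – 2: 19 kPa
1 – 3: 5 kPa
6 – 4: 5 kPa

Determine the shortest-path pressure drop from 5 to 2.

29 kPa

Candidate routes:
5–3–6–2: 6+7+19 = 32
5–3–1–2: 6+5+18 = 29
5–3–6–4–1–2: 6+7+5+9+18 = 45
5–3–1–4–6–2: 6+5+9+5+19 = 44
Cheapest is 5–3–1–2 at 29 kPa.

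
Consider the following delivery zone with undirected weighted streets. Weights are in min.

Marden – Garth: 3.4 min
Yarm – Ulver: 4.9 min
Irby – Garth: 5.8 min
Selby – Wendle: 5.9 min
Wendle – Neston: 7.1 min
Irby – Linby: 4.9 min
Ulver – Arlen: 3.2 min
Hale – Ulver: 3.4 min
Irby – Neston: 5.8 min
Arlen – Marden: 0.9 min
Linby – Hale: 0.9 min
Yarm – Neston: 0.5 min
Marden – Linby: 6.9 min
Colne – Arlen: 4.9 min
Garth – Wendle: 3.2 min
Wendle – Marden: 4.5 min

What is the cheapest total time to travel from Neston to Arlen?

Enumerating some paths:
Neston–Yarm–Ulver–Arlen: 0.5+4.9+3.2 = 8.6
Neston–Wendle–Marden–Arlen: 7.1+4.5+0.9 = 12.5
Cheapest is Neston–Yarm–Ulver–Arlen at 8.6 min.

8.6 min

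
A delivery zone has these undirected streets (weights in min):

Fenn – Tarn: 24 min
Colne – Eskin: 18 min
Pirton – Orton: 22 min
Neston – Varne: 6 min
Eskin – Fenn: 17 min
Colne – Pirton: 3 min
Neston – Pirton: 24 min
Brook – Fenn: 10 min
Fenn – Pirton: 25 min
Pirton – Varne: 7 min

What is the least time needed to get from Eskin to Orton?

Running Dijkstra from Eskin:
Eskin: 0
Fenn: 17  (via Eskin)
Colne: 18  (via Eskin)
Pirton: 21  (via Colne)
Brook: 27  (via Fenn)
Varne: 28  (via Pirton)
Neston: 34  (via Varne)
Tarn: 41  (via Fenn)
Orton: 43  (via Pirton)
Shortest route: Eskin → Colne → Pirton → Orton = 43 min.

43 min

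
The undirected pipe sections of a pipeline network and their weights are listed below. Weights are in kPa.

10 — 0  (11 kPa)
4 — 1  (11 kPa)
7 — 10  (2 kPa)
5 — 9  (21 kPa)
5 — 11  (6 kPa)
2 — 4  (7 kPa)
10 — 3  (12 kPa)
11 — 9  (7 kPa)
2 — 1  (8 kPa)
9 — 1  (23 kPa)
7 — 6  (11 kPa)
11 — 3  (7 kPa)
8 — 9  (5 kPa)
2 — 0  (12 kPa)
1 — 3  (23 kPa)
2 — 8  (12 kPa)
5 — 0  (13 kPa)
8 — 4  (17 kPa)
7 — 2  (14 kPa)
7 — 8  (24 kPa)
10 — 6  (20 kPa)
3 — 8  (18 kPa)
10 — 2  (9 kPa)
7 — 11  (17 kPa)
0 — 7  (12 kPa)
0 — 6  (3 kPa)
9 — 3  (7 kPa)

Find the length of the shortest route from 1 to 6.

23 kPa

Candidate routes:
1 → 2 → 0 → 6: 8+12+3 = 23
1 → 2 → 10 → 7 → 6: 8+9+2+11 = 30
Cheapest is 1 → 2 → 0 → 6 at 23 kPa.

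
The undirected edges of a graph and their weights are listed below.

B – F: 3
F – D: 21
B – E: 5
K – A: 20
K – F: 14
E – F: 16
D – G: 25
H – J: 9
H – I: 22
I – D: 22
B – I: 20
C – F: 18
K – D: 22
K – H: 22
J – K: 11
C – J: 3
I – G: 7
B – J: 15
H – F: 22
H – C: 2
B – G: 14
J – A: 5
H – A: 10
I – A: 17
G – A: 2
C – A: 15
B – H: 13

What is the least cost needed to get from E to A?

21

Shortest distances from E:
E: 0
B: 5  (via E)
F: 8  (via B)
H: 18  (via B)
G: 19  (via B)
C: 20  (via H)
J: 20  (via B)
A: 21  (via G)
Shortest route: E → B → G → A = 21.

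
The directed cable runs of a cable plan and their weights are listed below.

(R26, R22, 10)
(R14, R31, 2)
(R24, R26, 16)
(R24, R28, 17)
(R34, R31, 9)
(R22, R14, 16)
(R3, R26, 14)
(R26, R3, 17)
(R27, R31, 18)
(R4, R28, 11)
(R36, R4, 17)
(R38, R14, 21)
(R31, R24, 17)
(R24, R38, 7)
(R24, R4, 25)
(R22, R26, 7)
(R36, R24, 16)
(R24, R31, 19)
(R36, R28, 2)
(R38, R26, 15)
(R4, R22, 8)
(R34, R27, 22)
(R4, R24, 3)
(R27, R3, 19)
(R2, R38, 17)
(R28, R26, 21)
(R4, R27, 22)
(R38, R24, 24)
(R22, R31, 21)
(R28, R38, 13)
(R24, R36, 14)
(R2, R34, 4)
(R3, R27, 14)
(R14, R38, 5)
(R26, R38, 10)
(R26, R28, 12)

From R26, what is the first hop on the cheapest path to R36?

R38

Compare a few routes:
R26–R28–R38–R24–R36: 12+13+24+14 = 63
R26–R38–R24–R36: 10+24+14 = 48
R26–R22–R14–R31–R24–R36: 10+16+2+17+14 = 59
R26–R22–R31–R24–R36: 10+21+17+14 = 62
The minimum is 48 via R26–R38–R24–R36.
So from R26 the first move is to R38.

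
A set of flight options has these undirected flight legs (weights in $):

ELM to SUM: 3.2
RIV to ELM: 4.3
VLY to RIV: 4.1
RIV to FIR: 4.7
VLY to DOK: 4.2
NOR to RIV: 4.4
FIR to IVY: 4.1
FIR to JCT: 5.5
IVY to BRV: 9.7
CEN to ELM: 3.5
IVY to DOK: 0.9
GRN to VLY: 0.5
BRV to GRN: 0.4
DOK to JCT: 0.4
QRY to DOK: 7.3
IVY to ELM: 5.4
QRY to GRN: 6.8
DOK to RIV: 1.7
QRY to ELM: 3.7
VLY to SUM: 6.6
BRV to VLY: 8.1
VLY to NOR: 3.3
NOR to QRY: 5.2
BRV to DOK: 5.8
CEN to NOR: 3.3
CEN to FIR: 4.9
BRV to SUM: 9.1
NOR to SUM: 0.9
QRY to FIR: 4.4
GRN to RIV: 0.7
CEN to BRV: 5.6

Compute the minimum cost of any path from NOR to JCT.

$6.5

Compare a few routes:
NOR–VLY–GRN–RIV–DOK–JCT: 3.3+0.5+0.7+1.7+0.4 = 6.6
NOR–RIV–DOK–JCT: 4.4+1.7+0.4 = 6.5
The minimum is $6.5 via NOR–RIV–DOK–JCT.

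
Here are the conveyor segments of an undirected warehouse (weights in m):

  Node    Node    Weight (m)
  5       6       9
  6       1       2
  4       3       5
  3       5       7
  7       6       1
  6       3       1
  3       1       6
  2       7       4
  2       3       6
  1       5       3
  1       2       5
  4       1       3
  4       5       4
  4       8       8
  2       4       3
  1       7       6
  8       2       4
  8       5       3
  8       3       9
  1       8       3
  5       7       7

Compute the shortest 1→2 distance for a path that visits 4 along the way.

Best 1 to 4: 1 → 4 costing 3
Best 4 to 2: 4 → 2 costing 3
Total via 4: 3 + 3 = 6 m.

6 m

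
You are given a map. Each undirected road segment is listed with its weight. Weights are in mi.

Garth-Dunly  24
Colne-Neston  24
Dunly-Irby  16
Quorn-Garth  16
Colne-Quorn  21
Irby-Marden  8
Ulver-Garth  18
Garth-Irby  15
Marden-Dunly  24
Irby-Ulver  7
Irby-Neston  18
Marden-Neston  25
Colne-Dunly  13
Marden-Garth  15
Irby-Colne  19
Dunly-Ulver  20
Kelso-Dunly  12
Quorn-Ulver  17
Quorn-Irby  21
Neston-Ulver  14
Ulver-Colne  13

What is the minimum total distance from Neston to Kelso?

Running Dijkstra from Neston:
Neston: 0
Ulver: 14  (via Neston)
Irby: 18  (via Neston)
Colne: 24  (via Neston)
Marden: 25  (via Neston)
Quorn: 31  (via Ulver)
Garth: 32  (via Ulver)
Dunly: 34  (via Ulver)
Kelso: 46  (via Dunly)
Shortest route: Neston → Ulver → Dunly → Kelso = 46 mi.

46 mi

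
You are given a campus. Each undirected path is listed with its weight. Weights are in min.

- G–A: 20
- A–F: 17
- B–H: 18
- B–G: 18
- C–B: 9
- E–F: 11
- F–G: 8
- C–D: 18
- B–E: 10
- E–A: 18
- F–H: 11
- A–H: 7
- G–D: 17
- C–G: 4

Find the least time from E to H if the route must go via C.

Shortest E→C: E → B → C = 19
Best C to H: C → G → F → H costing 23
Total via C: 19 + 23 = 42 min.

42 min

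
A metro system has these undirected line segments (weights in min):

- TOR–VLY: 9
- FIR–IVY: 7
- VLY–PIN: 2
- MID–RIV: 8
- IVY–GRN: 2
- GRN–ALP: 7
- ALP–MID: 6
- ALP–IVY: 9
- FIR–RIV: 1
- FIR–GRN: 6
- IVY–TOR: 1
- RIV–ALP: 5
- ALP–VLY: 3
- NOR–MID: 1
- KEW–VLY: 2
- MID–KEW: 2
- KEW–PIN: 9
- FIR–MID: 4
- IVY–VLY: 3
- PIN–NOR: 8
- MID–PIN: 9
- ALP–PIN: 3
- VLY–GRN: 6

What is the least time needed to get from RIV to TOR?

9 min

Running Dijkstra from RIV:
RIV: 0
FIR: 1  (via RIV)
MID: 5  (via FIR)
ALP: 5  (via RIV)
NOR: 6  (via MID)
KEW: 7  (via MID)
GRN: 7  (via FIR)
PIN: 8  (via ALP)
VLY: 8  (via ALP)
IVY: 8  (via FIR)
TOR: 9  (via IVY)
Shortest route: RIV–FIR–IVY–TOR = 9 min.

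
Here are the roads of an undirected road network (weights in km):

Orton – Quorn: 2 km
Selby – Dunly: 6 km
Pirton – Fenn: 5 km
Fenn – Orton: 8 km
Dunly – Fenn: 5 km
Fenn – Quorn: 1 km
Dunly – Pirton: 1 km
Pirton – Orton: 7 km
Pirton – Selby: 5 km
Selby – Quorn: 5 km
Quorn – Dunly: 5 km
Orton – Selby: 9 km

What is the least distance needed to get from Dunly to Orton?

Shortest distances from Dunly:
Dunly: 0
Pirton: 1  (via Dunly)
Quorn: 5  (via Dunly)
Fenn: 5  (via Dunly)
Selby: 6  (via Dunly)
Orton: 7  (via Quorn)
Shortest route: Dunly–Quorn–Orton = 7 km.

7 km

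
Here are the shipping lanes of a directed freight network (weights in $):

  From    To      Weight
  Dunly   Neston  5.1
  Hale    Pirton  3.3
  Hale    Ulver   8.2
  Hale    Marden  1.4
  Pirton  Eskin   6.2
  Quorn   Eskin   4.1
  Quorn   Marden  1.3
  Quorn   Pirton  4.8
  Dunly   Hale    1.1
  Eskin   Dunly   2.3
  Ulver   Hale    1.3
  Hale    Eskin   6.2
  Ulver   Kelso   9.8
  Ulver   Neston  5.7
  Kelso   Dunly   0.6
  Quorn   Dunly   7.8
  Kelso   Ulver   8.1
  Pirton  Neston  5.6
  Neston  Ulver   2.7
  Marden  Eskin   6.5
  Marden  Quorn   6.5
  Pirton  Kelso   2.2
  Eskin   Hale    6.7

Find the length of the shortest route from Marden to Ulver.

Candidate routes:
Marden–Eskin–Dunly–Neston–Ulver: 6.5+2.3+5.1+2.7 = 16.6
Marden–Quorn–Pirton–Neston–Ulver: 6.5+4.8+5.6+2.7 = 19.6
Marden–Quorn–Eskin–Dunly–Neston–Ulver: 6.5+4.1+2.3+5.1+2.7 = 20.7
Marden–Eskin–Dunly–Hale–Ulver: 6.5+2.3+1.1+8.2 = 18.1
Cheapest is Marden–Eskin–Dunly–Neston–Ulver at $16.6.

$16.6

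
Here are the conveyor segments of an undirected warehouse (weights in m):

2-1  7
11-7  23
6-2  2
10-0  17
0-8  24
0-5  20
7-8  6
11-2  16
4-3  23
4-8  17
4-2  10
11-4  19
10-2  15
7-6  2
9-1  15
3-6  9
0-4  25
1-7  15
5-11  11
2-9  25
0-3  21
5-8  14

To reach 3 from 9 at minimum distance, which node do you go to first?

Compare a few routes:
9–1–2–6–3: 15+7+2+9 = 33
9–2–6–3: 25+2+9 = 36
The minimum is 33 m via 9–1–2–6–3.
So from 9 the first move is to 1.

1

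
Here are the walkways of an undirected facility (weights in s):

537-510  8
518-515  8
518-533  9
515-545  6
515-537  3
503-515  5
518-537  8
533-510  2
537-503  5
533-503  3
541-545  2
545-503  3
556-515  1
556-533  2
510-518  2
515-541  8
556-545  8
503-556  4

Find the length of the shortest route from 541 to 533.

8 s

Candidate routes:
541 - 545 - 503 - 533: 2+3+3 = 8
541 - 545 - 503 - 556 - 533: 2+3+4+2 = 11
541 - 545 - 515 - 556 - 533: 2+6+1+2 = 11
541 - 515 - 556 - 533: 8+1+2 = 11
Cheapest is 541 - 545 - 503 - 533 at 8 s.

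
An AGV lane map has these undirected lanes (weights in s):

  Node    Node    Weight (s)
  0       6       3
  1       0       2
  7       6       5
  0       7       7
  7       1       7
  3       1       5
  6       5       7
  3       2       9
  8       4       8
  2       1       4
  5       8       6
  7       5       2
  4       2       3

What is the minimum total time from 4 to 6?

12 s

Shortest distances from 4:
4: 0
2: 3  (via 4)
1: 7  (via 2)
8: 8  (via 4)
0: 9  (via 1)
3: 12  (via 2)
6: 12  (via 0)
Shortest route: 4–2–1–0–6 = 12 s.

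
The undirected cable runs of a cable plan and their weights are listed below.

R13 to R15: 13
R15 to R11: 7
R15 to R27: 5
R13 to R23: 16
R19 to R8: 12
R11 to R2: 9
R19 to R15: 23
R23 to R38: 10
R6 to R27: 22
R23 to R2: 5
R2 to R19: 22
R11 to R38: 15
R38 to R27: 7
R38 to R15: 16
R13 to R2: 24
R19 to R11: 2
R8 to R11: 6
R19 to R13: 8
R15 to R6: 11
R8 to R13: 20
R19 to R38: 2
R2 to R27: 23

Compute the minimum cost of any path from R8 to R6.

Enumerating some paths:
R8 - R19 - R11 - R15 - R6: 12+2+7+11 = 32
R8 - R11 - R19 - R38 - R27 - R15 - R6: 6+2+2+7+5+11 = 33
R8 - R11 - R15 - R6: 6+7+11 = 24
Cheapest is R8 - R11 - R15 - R6 at 24.

24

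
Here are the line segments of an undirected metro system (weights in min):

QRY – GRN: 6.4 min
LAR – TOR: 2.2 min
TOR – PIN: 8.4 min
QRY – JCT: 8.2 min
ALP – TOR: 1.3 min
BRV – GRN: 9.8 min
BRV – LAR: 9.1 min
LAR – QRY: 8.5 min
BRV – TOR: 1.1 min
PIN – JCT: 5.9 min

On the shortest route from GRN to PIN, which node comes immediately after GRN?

Compare a few routes:
GRN–QRY–JCT–PIN: 6.4+8.2+5.9 = 20.5
GRN–BRV–TOR–PIN: 9.8+1.1+8.4 = 19.3
GRN–QRY–LAR–TOR–PIN: 6.4+8.5+2.2+8.4 = 25.5
Cheapest is GRN–BRV–TOR–PIN at 19.3 min.
So from GRN the first move is to BRV.

BRV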